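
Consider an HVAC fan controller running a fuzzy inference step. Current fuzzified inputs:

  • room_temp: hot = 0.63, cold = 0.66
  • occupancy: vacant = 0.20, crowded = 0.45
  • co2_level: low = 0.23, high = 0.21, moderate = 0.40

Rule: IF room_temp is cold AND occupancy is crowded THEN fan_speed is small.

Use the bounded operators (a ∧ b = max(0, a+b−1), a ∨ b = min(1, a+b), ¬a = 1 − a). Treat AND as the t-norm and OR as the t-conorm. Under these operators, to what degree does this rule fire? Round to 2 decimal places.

firing strength: cold=0.66, crowded=0.45; AND[max(0, a+b−1)] → w = 0.11

0.11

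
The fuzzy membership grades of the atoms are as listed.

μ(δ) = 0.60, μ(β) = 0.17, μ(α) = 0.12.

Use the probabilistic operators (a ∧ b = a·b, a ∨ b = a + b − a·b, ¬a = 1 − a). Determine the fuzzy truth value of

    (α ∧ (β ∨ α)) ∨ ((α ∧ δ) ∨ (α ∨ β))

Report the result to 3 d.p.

β ∨ α = a + b − a·b on (0.1700, 0.1200) = 0.2696
α ∧ (β ∨ α) = a·b on (0.1200, 0.2696) = 0.0324
α ∧ δ = a·b on (0.1200, 0.6000) = 0.0720
α ∨ β = a + b − a·b on (0.1200, 0.1700) = 0.2696
(α ∧ δ) ∨ (α ∨ β) = a + b − a·b on (0.0720, 0.2696) = 0.3222
(α ∧ (β ∨ α)) ∨ ((α ∧ δ) ∨ (α ∨ β)) = a + b − a·b on (0.0324, 0.3222) = 0.3441

0.344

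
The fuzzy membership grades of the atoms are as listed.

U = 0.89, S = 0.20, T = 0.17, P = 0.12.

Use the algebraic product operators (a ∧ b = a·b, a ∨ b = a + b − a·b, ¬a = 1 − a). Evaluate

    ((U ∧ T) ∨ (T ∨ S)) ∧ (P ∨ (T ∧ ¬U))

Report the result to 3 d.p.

0.060

U ∧ T = a·b on (0.8900, 0.1700) = 0.1513
T ∨ S = a + b − a·b on (0.1700, 0.2000) = 0.3360
(U ∧ T) ∨ (T ∨ S) = a + b − a·b on (0.1513, 0.3360) = 0.4365
¬U = 1 − 0.8900 = 0.1100
T ∧ ¬U = a·b on (0.1700, 0.1100) = 0.0187
P ∨ (T ∧ ¬U) = a + b − a·b on (0.1200, 0.0187) = 0.1365
((U ∧ T) ∨ (T ∨ S)) ∧ (P ∨ (T ∧ ¬U)) = a·b on (0.4365, 0.1365) = 0.0596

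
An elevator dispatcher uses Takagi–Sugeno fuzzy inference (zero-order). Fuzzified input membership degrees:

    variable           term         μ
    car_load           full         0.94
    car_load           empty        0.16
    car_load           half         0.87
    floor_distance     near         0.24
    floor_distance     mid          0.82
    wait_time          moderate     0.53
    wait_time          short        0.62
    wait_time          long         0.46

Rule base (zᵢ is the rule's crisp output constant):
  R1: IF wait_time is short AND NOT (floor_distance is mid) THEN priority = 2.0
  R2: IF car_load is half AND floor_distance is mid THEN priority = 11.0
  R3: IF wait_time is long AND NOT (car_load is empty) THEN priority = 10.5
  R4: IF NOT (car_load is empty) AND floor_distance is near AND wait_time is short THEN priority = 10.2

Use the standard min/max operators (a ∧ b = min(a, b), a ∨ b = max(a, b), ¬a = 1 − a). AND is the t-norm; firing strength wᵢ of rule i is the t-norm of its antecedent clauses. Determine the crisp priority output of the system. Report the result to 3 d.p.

9.799

R1 (z=2.0): short=0.62, ¬mid=1−0.82=0.18; AND[min(a, b)] → w = 0.18
R2 (z=11.0): half=0.87, mid=0.82; AND[min(a, b)] → w = 0.82
R3 (z=10.5): long=0.46, ¬empty=1−0.16=0.84; AND[min(a, b)] → w = 0.46
R4 (z=10.2): ¬empty=1−0.16=0.84, near=0.24, short=0.62; AND[min(a, b)] → w = 0.24
Weighted average = (0.18·2.0 + 0.82·11.0 + 0.46·10.5 + 0.24·10.2) / (0.18 + 0.82 + 0.46 + 0.24)
  = 16.6580 / 1.7000 = 9.799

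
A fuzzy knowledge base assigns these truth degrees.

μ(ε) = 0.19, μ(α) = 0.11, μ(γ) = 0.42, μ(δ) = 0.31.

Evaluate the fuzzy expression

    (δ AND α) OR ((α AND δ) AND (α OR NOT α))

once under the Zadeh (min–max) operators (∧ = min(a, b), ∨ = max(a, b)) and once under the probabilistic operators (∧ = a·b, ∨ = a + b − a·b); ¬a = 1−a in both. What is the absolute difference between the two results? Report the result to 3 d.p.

0.046

Under Zadeh (min–max):
  δ AND α = min(a, b) on (0.31, 0.11) = 0.11
  α AND δ = min(a, b) on (0.11, 0.31) = 0.11
  NOT α = 1 − 0.11 = 0.89
  α OR NOT α = max(a, b) on (0.11, 0.89) = 0.89
  (α AND δ) AND (α OR NOT α) = min(a, b) on (0.11, 0.89) = 0.11
  (δ AND α) OR ((α AND δ) AND (α OR NOT α)) = max(a, b) on (0.11, 0.11) = 0.11
  → value = 0.1100
Under probabilistic:
  δ AND α = a·b on (0.3100, 0.1100) = 0.0341
  α AND δ = a·b on (0.1100, 0.3100) = 0.0341
  NOT α = 1 − 0.1100 = 0.8900
  α OR NOT α = a + b − a·b on (0.1100, 0.8900) = 0.9021
  (α AND δ) AND (α OR NOT α) = a·b on (0.0341, 0.9021) = 0.0308
  (δ AND α) OR ((α AND δ) AND (α OR NOT α)) = a + b − a·b on (0.0341, 0.0308) = 0.0638
  → value = 0.0638
|0.1100 − 0.0638| = 0.046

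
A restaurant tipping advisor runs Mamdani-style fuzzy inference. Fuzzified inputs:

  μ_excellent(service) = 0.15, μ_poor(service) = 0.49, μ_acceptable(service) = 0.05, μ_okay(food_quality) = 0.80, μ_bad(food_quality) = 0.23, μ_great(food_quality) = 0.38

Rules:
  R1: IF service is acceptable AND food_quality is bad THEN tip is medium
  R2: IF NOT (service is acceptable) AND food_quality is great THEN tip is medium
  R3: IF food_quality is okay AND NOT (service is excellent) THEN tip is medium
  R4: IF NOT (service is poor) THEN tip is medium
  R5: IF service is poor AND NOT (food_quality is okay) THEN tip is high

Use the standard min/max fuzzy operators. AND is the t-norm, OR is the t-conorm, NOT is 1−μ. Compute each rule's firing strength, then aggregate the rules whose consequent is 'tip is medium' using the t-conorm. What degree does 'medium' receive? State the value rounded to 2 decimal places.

0.80

R1: acceptable=0.05, bad=0.23; AND[min(a, b)] → w = 0.05
R2: ¬acceptable=1−0.05=0.95, great=0.38; AND[min(a, b)] → w = 0.38
R3: okay=0.80, ¬excellent=1−0.15=0.85; AND[min(a, b)] → w = 0.80
R4: ¬poor=1−0.49=0.51 → w = 0.51
R5: poor=0.49, ¬okay=1−0.80=0.20; AND[min(a, b)] → w = 0.20
Rules with consequent 'medium': {R1, R2, R3, R4} → strengths 0.05, 0.38, 0.80, 0.51
Aggregate via t-conorm [max(a, b)]: 0.80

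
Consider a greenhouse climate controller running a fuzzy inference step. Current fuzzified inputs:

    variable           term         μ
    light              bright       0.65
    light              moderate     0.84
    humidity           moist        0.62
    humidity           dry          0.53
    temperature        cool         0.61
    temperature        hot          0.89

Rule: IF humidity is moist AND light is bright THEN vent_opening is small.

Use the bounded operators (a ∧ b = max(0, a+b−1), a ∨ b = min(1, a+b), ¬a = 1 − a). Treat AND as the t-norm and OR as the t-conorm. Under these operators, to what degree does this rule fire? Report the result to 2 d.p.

firing strength: moist=0.62, bright=0.65; AND[max(0, a+b−1)] → w = 0.27

0.27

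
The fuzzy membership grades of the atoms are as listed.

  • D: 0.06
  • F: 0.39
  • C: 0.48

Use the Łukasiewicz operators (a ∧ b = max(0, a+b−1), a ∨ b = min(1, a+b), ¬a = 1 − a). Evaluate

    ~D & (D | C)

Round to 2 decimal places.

~D = 1 − 0.06 = 0.94
D | C = min(1, a+b) on (0.06, 0.48) = 0.54
~D & (D | C) = max(0, a+b−1) on (0.94, 0.54) = 0.48

0.48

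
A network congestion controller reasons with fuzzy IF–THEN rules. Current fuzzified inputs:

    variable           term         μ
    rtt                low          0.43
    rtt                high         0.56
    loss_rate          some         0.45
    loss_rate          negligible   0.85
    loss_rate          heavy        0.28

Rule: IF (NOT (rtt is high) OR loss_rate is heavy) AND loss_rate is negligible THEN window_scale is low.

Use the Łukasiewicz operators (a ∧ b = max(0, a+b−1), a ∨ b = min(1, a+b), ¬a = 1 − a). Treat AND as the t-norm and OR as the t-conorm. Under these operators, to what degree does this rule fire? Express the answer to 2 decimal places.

firing strength: (¬high=1−0.56=0.44 OR heavy=0.28) = 0.72; AND[max(0, a+b−1)] with negligible=0.85 → w = 0.57

0.57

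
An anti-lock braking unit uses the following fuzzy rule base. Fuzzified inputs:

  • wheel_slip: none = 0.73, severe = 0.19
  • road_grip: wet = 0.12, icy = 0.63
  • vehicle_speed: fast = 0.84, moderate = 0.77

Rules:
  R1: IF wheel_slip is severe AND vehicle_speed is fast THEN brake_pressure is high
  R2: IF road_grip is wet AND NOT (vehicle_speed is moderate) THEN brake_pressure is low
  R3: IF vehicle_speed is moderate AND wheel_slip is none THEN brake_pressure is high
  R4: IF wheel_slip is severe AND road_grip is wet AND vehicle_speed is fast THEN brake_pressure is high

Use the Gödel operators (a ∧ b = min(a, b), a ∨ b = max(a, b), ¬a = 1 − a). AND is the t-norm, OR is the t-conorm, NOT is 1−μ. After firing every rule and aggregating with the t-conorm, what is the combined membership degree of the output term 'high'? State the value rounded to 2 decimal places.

R1: severe=0.19, fast=0.84; AND[min(a, b)] → w = 0.19
R2: wet=0.12, ¬moderate=1−0.77=0.23; AND[min(a, b)] → w = 0.12
R3: moderate=0.77, none=0.73; AND[min(a, b)] → w = 0.73
R4: severe=0.19, wet=0.12, fast=0.84; AND[min(a, b)] → w = 0.12
Rules with consequent 'high': {R1, R3, R4} → strengths 0.19, 0.73, 0.12
Aggregate via t-conorm [max(a, b)]: 0.73

0.73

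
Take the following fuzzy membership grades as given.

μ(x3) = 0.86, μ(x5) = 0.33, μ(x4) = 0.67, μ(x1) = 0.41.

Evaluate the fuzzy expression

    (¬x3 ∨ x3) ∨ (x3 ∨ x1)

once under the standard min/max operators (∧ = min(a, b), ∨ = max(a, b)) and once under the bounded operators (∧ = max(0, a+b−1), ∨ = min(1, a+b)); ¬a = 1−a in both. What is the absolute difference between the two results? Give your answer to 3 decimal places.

0.140

Under standard min/max:
  ¬x3 = 1 − 0.86 = 0.14
  ¬x3 ∨ x3 = max(a, b) on (0.14, 0.86) = 0.86
  x3 ∨ x1 = max(a, b) on (0.86, 0.41) = 0.86
  (¬x3 ∨ x3) ∨ (x3 ∨ x1) = max(a, b) on (0.86, 0.86) = 0.86
  → value = 0.8600
Under bounded:
  ¬x3 = 1 − 0.86 = 0.14
  ¬x3 ∨ x3 = min(1, a+b) on (0.14, 0.86) = 1.00
  x3 ∨ x1 = min(1, a+b) on (0.86, 0.41) = 1.00
  (¬x3 ∨ x3) ∨ (x3 ∨ x1) = min(1, a+b) on (1.00, 1.00) = 1.00
  → value = 1.0000
|0.8600 − 1.0000| = 0.140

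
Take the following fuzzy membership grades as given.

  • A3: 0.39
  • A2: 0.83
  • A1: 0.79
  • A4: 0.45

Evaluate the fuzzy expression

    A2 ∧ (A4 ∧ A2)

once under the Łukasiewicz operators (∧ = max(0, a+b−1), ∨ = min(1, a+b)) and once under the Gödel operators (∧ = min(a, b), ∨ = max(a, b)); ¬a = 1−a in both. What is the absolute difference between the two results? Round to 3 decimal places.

0.340

Under Łukasiewicz:
  A4 ∧ A2 = max(0, a+b−1) on (0.45, 0.83) = 0.28
  A2 ∧ (A4 ∧ A2) = max(0, a+b−1) on (0.83, 0.28) = 0.11
  → value = 0.1100
Under Gödel:
  A4 ∧ A2 = min(a, b) on (0.45, 0.83) = 0.45
  A2 ∧ (A4 ∧ A2) = min(a, b) on (0.83, 0.45) = 0.45
  → value = 0.4500
|0.1100 − 0.4500| = 0.340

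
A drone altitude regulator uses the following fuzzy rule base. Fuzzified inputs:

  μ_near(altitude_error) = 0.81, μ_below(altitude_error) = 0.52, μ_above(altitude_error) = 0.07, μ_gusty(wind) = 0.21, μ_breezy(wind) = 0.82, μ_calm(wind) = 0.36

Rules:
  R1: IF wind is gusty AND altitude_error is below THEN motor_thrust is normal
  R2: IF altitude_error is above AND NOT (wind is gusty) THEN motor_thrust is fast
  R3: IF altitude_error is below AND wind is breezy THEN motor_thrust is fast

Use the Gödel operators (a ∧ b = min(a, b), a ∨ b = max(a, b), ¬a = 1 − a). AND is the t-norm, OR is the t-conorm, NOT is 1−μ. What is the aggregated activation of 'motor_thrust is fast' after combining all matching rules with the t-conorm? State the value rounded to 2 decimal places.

0.52

R1: gusty=0.21, below=0.52; AND[min(a, b)] → w = 0.21
R2: above=0.07, ¬gusty=1−0.21=0.79; AND[min(a, b)] → w = 0.07
R3: below=0.52, breezy=0.82; AND[min(a, b)] → w = 0.52
Rules with consequent 'fast': {R2, R3} → strengths 0.07, 0.52
Aggregate via t-conorm [max(a, b)]: 0.52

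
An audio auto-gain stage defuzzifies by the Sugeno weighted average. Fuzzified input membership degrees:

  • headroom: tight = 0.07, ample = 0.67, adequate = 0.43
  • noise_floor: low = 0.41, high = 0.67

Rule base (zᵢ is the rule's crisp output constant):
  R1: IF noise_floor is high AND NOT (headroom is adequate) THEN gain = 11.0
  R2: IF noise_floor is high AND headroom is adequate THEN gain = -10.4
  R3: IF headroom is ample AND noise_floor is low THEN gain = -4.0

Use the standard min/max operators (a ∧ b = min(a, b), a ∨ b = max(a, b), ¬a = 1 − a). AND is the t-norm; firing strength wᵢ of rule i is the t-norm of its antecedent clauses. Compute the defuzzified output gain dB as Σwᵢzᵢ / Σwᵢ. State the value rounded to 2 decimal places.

R1 (z=11.0): high=0.67, ¬adequate=1−0.43=0.57; AND[min(a, b)] → w = 0.57
R2 (z=-10.4): high=0.67, adequate=0.43; AND[min(a, b)] → w = 0.43
R3 (z=-4.0): ample=0.67, low=0.41; AND[min(a, b)] → w = 0.41
Weighted average = (0.57·11.0 + 0.43·-10.4 + 0.41·-4.0) / (0.57 + 0.43 + 0.41)
  = 0.1580 / 1.4100 = 0.11

0.11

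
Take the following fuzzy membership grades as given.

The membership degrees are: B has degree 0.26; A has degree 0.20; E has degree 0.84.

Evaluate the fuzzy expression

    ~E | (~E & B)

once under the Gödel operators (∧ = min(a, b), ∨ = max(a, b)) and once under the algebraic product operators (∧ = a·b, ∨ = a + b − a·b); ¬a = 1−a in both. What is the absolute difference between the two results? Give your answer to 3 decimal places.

Under Gödel:
  ~E = 1 − 0.84 = 0.16
  ~E = 1 − 0.84 = 0.16
  ~E & B = min(a, b) on (0.16, 0.26) = 0.16
  ~E | (~E & B) = max(a, b) on (0.16, 0.16) = 0.16
  → value = 0.1600
Under algebraic product:
  ~E = 1 − 0.8400 = 0.1600
  ~E = 1 − 0.8400 = 0.1600
  ~E & B = a·b on (0.1600, 0.2600) = 0.0416
  ~E | (~E & B) = a + b − a·b on (0.1600, 0.0416) = 0.1949
  → value = 0.1949
|0.1600 − 0.1949| = 0.035

0.035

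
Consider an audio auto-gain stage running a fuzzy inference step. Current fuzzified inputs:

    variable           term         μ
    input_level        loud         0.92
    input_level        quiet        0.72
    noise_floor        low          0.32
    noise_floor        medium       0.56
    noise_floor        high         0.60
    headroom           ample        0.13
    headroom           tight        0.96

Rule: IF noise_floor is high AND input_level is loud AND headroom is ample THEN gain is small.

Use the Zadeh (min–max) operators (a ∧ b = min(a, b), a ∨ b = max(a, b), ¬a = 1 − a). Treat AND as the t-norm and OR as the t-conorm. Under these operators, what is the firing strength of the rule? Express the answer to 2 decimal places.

firing strength: high=0.60, loud=0.92, ample=0.13; AND[min(a, b)] → w = 0.13

0.13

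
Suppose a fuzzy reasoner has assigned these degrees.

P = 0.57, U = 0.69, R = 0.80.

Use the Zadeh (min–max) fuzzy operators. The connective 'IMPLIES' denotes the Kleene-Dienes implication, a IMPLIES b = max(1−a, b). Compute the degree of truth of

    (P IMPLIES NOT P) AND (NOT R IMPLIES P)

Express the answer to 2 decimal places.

0.43

NOT P = 1 − 0.57 = 0.43
P IMPLIES NOT P  [Kleene-Dienes: max(1−a, b)] with a=0.57, b=0.43 → 0.43
NOT R = 1 − 0.80 = 0.20
NOT R IMPLIES P  [Kleene-Dienes: max(1−a, b)] with a=0.20, b=0.57 → 0.80
(P IMPLIES NOT P) AND (NOT R IMPLIES P) = min(a, b) on (0.43, 0.80) = 0.43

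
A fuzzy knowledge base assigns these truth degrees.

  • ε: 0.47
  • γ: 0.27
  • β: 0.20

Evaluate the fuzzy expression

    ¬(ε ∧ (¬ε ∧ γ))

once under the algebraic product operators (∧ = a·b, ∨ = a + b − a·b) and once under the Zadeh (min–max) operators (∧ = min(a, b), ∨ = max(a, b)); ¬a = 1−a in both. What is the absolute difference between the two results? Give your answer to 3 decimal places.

0.203

Under algebraic product:
  ¬ε = 1 − 0.4700 = 0.5300
  ¬ε ∧ γ = a·b on (0.5300, 0.2700) = 0.1431
  ε ∧ (¬ε ∧ γ) = a·b on (0.4700, 0.1431) = 0.0673
  ¬(ε ∧ (¬ε ∧ γ)) = 1 − 0.0673 = 0.9327
  → value = 0.9327
Under Zadeh (min–max):
  ¬ε = 1 − 0.47 = 0.53
  ¬ε ∧ γ = min(a, b) on (0.53, 0.27) = 0.27
  ε ∧ (¬ε ∧ γ) = min(a, b) on (0.47, 0.27) = 0.27
  ¬(ε ∧ (¬ε ∧ γ)) = 1 − 0.27 = 0.73
  → value = 0.7300
|0.9327 − 0.7300| = 0.203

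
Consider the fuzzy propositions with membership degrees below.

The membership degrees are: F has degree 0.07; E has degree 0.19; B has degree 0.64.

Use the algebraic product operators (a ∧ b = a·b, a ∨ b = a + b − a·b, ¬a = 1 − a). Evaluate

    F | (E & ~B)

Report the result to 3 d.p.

0.134

~B = 1 − 0.6400 = 0.3600
E & ~B = a·b on (0.1900, 0.3600) = 0.0684
F | (E & ~B) = a + b − a·b on (0.0700, 0.0684) = 0.1336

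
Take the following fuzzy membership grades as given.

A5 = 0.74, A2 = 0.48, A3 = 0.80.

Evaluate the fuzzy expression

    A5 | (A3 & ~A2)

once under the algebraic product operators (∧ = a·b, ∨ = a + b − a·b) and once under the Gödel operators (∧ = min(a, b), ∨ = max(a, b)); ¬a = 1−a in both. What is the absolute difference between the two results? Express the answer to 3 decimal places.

Under algebraic product:
  ~A2 = 1 − 0.4800 = 0.5200
  A3 & ~A2 = a·b on (0.8000, 0.5200) = 0.4160
  A5 | (A3 & ~A2) = a + b − a·b on (0.7400, 0.4160) = 0.8482
  → value = 0.8482
Under Gödel:
  ~A2 = 1 − 0.48 = 0.52
  A3 & ~A2 = min(a, b) on (0.80, 0.52) = 0.52
  A5 | (A3 & ~A2) = max(a, b) on (0.74, 0.52) = 0.74
  → value = 0.7400
|0.8482 − 0.7400| = 0.108

0.108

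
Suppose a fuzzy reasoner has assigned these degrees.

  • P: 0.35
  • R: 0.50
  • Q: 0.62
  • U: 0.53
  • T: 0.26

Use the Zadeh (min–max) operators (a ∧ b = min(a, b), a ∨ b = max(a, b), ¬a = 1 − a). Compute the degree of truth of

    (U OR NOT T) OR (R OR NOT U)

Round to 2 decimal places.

NOT T = 1 − 0.26 = 0.74
U OR NOT T = max(a, b) on (0.53, 0.74) = 0.74
NOT U = 1 − 0.53 = 0.47
R OR NOT U = max(a, b) on (0.50, 0.47) = 0.50
(U OR NOT T) OR (R OR NOT U) = max(a, b) on (0.74, 0.50) = 0.74

0.74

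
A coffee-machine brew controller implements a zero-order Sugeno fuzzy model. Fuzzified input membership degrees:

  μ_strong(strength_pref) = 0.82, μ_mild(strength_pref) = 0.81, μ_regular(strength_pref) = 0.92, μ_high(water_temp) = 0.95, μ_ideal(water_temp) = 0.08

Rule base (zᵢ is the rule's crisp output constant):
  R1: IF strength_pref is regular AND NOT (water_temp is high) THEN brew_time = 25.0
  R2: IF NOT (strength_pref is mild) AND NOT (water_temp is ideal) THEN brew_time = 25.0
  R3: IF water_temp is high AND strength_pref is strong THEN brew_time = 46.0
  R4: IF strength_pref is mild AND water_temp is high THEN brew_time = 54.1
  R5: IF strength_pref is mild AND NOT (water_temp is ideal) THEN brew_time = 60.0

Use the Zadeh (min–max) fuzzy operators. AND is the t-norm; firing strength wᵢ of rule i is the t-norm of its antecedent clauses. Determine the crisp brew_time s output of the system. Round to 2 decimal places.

R1 (z=25.0): regular=0.92, ¬high=1−0.95=0.05; AND[min(a, b)] → w = 0.05
R2 (z=25.0): ¬mild=1−0.81=0.19, ¬ideal=1−0.08=0.92; AND[min(a, b)] → w = 0.19
R3 (z=46.0): high=0.95, strong=0.82; AND[min(a, b)] → w = 0.82
R4 (z=54.1): mild=0.81, high=0.95; AND[min(a, b)] → w = 0.81
R5 (z=60.0): mild=0.81, ¬ideal=1−0.08=0.92; AND[min(a, b)] → w = 0.81
Weighted average = (0.05·25.0 + 0.19·25.0 + 0.82·46.0 + 0.81·54.1 + 0.81·60.0) / (0.05 + 0.19 + 0.82 + 0.81 + 0.81)
  = 136.1410 / 2.6800 = 50.80

50.80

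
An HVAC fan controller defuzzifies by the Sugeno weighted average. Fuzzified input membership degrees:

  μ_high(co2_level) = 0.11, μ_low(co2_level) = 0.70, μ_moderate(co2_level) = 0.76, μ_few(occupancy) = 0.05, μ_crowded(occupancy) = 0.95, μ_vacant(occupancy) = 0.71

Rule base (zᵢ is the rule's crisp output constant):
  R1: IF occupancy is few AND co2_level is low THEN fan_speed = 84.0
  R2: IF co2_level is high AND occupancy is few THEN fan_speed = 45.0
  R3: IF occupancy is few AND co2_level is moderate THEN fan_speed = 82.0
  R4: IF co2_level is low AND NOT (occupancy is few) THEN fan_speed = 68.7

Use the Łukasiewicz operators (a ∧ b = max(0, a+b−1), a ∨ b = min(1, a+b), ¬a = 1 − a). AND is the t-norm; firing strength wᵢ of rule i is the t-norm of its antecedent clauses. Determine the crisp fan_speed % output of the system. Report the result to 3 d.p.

68.700

R1 (z=84.0): few=0.05, low=0.70; AND[max(0, a+b−1)] → w = 0.00
R2 (z=45.0): high=0.11, few=0.05; AND[max(0, a+b−1)] → w = 0.00
R3 (z=82.0): few=0.05, moderate=0.76; AND[max(0, a+b−1)] → w = 0.00
R4 (z=68.7): low=0.70, ¬few=1−0.05=0.95; AND[max(0, a+b−1)] → w = 0.65
Weighted average = (0.00·84.0 + 0.00·45.0 + 0.00·82.0 + 0.65·68.7) / (0.00 + 0.00 + 0.00 + 0.65)
  = 44.6550 / 0.6500 = 68.700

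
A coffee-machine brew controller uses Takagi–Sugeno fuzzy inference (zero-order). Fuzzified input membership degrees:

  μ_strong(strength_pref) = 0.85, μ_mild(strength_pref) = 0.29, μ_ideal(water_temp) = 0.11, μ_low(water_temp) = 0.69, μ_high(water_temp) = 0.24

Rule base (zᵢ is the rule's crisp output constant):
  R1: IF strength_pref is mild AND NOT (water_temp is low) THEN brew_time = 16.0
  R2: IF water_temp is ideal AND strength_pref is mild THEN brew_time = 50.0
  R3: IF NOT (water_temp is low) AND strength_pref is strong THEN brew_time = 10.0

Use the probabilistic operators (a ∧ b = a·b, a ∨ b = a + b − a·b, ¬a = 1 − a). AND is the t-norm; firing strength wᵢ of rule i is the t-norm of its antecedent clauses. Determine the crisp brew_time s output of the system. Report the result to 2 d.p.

R1 (z=16.0): mild=0.29, ¬low=1−0.69=0.31; AND[a·b] → w = 0.0899
R2 (z=50.0): ideal=0.11, mild=0.29; AND[a·b] → w = 0.0319
R3 (z=10.0): ¬low=1−0.69=0.31, strong=0.85; AND[a·b] → w = 0.2635
Weighted average = (0.0899·16.0 + 0.0319·50.0 + 0.2635·10.0) / (0.0899 + 0.0319 + 0.2635)
  = 5.6684 / 0.3853 = 14.71

14.71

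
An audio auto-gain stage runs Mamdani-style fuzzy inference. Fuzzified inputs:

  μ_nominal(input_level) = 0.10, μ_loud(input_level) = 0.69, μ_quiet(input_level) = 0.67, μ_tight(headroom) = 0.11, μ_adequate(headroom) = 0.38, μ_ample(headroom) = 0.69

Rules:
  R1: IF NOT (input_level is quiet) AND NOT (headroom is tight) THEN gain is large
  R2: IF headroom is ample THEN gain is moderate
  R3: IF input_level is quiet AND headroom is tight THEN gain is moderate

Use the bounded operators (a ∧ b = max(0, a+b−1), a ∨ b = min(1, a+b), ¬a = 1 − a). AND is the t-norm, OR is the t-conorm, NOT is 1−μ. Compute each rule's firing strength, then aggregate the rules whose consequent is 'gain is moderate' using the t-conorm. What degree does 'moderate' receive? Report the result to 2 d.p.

R1: ¬quiet=1−0.67=0.33, ¬tight=1−0.11=0.89; AND[max(0, a+b−1)] → w = 0.22
R2: ample=0.69 → w = 0.69
R3: quiet=0.67, tight=0.11; AND[max(0, a+b−1)] → w = 0.00
Rules with consequent 'moderate': {R2, R3} → strengths 0.69, 0.00
Aggregate via t-conorm [min(1, a+b)]: 0.69

0.69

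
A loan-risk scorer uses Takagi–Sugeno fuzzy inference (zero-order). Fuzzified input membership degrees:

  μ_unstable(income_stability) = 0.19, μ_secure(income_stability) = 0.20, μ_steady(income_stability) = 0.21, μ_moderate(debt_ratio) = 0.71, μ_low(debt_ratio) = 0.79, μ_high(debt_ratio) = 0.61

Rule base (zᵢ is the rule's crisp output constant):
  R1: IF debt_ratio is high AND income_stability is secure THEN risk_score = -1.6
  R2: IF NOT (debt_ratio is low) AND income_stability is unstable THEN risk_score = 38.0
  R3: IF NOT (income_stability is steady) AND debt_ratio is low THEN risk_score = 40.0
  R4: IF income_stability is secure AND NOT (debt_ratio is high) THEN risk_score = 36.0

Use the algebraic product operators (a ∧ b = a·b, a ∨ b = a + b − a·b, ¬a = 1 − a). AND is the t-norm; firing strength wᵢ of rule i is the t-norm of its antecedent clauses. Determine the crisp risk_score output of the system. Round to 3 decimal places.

33.672

R1 (z=-1.6): high=0.61, secure=0.20; AND[a·b] → w = 0.1220
R2 (z=38.0): ¬low=1−0.79=0.21, unstable=0.19; AND[a·b] → w = 0.0399
R3 (z=40.0): ¬steady=1−0.21=0.79, low=0.79; AND[a·b] → w = 0.6241
R4 (z=36.0): secure=0.20, ¬high=1−0.61=0.39; AND[a·b] → w = 0.0780
Weighted average = (0.1220·-1.6 + 0.0399·38.0 + 0.6241·40.0 + 0.0780·36.0) / (0.1220 + 0.0399 + 0.6241 + 0.0780)
  = 29.0930 / 0.8640 = 33.672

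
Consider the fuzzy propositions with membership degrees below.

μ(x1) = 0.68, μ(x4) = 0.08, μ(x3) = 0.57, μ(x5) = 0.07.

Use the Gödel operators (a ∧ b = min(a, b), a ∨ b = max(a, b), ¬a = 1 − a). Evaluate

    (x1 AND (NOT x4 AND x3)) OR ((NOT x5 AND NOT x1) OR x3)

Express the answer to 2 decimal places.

0.57

NOT x4 = 1 − 0.08 = 0.92
NOT x4 AND x3 = min(a, b) on (0.92, 0.57) = 0.57
x1 AND (NOT x4 AND x3) = min(a, b) on (0.68, 0.57) = 0.57
NOT x5 = 1 − 0.07 = 0.93
NOT x1 = 1 − 0.68 = 0.32
NOT x5 AND NOT x1 = min(a, b) on (0.93, 0.32) = 0.32
(NOT x5 AND NOT x1) OR x3 = max(a, b) on (0.32, 0.57) = 0.57
(x1 AND (NOT x4 AND x3)) OR ((NOT x5 AND NOT x1) OR x3) = max(a, b) on (0.57, 0.57) = 0.57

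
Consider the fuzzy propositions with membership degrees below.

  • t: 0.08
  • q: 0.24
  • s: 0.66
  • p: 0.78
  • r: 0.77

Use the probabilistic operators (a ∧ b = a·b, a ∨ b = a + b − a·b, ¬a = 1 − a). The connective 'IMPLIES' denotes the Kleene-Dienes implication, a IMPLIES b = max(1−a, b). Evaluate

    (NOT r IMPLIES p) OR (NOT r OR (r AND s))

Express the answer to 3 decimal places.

0.917

NOT r = 1 − 0.7700 = 0.2300
NOT r IMPLIES p  [Kleene-Dienes: max(1−a, b)] with a=0.2300, b=0.7800 → 0.7800
NOT r = 1 − 0.7700 = 0.2300
r AND s = a·b on (0.7700, 0.6600) = 0.5082
NOT r OR (r AND s) = a + b − a·b on (0.2300, 0.5082) = 0.6213
(NOT r IMPLIES p) OR (NOT r OR (r AND s)) = a + b − a·b on (0.7800, 0.6213) = 0.9167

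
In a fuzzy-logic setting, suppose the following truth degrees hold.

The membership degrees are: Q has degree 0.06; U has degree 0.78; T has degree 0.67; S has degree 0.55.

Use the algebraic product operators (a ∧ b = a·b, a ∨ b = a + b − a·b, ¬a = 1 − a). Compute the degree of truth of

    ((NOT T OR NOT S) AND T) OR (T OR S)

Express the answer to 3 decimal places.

NOT T = 1 − 0.6700 = 0.3300
NOT S = 1 − 0.5500 = 0.4500
NOT T OR NOT S = a + b − a·b on (0.3300, 0.4500) = 0.6315
(NOT T OR NOT S) AND T = a·b on (0.6315, 0.6700) = 0.4231
T OR S = a + b − a·b on (0.6700, 0.5500) = 0.8515
((NOT T OR NOT S) AND T) OR (T OR S) = a + b − a·b on (0.4231, 0.8515) = 0.9143

0.914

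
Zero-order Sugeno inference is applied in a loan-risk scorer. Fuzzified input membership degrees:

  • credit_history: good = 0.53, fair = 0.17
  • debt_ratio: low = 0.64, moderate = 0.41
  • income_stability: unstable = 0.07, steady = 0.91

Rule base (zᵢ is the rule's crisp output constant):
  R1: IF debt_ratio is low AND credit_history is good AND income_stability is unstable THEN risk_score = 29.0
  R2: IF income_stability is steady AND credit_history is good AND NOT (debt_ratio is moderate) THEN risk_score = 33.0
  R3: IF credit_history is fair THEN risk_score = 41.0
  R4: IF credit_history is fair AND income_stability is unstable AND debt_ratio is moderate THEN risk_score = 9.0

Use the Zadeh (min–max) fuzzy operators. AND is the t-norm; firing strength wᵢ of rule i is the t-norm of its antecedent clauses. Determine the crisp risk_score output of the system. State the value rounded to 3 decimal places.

R1 (z=29.0): low=0.64, good=0.53, unstable=0.07; AND[min(a, b)] → w = 0.07
R2 (z=33.0): steady=0.91, good=0.53, ¬moderate=1−0.41=0.59; AND[min(a, b)] → w = 0.53
R3 (z=41.0): fair=0.17 → w = 0.17
R4 (z=9.0): fair=0.17, unstable=0.07, moderate=0.41; AND[min(a, b)] → w = 0.07
Weighted average = (0.07·29.0 + 0.53·33.0 + 0.17·41.0 + 0.07·9.0) / (0.07 + 0.53 + 0.17 + 0.07)
  = 27.1200 / 0.8400 = 32.286

32.286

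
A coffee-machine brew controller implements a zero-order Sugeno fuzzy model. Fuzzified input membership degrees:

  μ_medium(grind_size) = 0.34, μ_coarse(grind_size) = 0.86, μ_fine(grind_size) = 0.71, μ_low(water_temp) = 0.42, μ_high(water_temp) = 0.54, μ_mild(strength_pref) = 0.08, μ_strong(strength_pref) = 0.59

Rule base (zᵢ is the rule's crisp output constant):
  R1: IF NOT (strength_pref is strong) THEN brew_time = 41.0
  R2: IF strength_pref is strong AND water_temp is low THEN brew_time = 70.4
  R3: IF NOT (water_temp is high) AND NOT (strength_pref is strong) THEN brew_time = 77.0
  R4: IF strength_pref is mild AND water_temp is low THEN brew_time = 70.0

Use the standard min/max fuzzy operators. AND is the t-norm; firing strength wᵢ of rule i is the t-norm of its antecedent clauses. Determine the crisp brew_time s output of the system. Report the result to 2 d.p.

63.29

R1 (z=41.0): ¬strong=1−0.59=0.41 → w = 0.41
R2 (z=70.4): strong=0.59, low=0.42; AND[min(a, b)] → w = 0.42
R3 (z=77.0): ¬high=1−0.54=0.46, ¬strong=1−0.59=0.41; AND[min(a, b)] → w = 0.41
R4 (z=70.0): mild=0.08, low=0.42; AND[min(a, b)] → w = 0.08
Weighted average = (0.41·41.0 + 0.42·70.4 + 0.41·77.0 + 0.08·70.0) / (0.41 + 0.42 + 0.41 + 0.08)
  = 83.5480 / 1.3200 = 63.29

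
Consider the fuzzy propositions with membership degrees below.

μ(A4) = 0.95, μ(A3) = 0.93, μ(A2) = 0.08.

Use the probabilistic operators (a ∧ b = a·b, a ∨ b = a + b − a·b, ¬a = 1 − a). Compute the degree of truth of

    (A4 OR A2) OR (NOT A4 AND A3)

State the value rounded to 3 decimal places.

0.956

A4 OR A2 = a + b − a·b on (0.9500, 0.0800) = 0.9540
NOT A4 = 1 − 0.9500 = 0.0500
NOT A4 AND A3 = a·b on (0.0500, 0.9300) = 0.0465
(A4 OR A2) OR (NOT A4 AND A3) = a + b − a·b on (0.9540, 0.0465) = 0.9561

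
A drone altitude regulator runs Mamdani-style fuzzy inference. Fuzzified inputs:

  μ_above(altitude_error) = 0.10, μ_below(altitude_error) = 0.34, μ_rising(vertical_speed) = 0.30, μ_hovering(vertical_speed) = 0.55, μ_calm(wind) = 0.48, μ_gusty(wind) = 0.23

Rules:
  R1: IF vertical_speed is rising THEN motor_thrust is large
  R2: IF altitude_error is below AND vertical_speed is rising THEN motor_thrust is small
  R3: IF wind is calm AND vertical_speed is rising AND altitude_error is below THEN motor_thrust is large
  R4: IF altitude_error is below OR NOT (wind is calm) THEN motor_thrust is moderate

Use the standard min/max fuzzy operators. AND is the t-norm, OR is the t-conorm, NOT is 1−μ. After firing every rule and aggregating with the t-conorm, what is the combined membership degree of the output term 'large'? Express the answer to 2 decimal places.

R1: rising=0.30 → w = 0.30
R2: below=0.34, rising=0.30; AND[min(a, b)] → w = 0.30
R3: calm=0.48, rising=0.30, below=0.34; AND[min(a, b)] → w = 0.30
R4: below=0.34, ¬calm=1−0.48=0.52; OR[max(a, b)] → w = 0.52
Rules with consequent 'large': {R1, R3} → strengths 0.30, 0.30
Aggregate via t-conorm [max(a, b)]: 0.30

0.30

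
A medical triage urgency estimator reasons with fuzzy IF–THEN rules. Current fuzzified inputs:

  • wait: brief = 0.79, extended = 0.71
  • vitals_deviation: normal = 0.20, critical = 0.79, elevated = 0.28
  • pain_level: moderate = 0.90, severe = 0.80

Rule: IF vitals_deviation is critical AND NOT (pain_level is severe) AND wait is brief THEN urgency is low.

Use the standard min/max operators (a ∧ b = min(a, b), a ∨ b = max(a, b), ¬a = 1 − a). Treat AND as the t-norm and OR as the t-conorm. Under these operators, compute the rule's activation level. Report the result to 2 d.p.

firing strength: critical=0.79, ¬severe=1−0.80=0.20, brief=0.79; AND[min(a, b)] → w = 0.20

0.20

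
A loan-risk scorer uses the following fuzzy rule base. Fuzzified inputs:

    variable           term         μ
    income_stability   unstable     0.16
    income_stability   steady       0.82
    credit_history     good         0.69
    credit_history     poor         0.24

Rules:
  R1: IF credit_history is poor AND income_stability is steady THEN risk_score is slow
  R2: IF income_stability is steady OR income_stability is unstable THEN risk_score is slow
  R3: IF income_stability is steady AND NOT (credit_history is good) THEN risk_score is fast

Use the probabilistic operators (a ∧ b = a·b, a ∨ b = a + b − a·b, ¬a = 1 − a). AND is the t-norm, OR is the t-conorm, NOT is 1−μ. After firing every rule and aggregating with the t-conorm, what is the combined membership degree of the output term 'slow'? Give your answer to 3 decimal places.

0.879

R1: poor=0.24, steady=0.82; AND[a·b] → w = 0.1968
R2: steady=0.82, unstable=0.16; OR[a + b − a·b] → w = 0.8488
R3: steady=0.82, ¬good=1−0.69=0.31; AND[a·b] → w = 0.2542
Rules with consequent 'slow': {R1, R2} → strengths 0.1968, 0.8488
Aggregate via t-conorm [a + b − a·b]: 0.8786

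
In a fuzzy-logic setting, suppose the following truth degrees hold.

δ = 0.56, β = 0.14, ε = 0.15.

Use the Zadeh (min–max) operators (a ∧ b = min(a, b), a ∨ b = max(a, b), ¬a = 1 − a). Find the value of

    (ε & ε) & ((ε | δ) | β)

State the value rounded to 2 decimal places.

0.15

ε & ε = min(a, b) on (0.15, 0.15) = 0.15
ε | δ = max(a, b) on (0.15, 0.56) = 0.56
(ε | δ) | β = max(a, b) on (0.56, 0.14) = 0.56
(ε & ε) & ((ε | δ) | β) = min(a, b) on (0.15, 0.56) = 0.15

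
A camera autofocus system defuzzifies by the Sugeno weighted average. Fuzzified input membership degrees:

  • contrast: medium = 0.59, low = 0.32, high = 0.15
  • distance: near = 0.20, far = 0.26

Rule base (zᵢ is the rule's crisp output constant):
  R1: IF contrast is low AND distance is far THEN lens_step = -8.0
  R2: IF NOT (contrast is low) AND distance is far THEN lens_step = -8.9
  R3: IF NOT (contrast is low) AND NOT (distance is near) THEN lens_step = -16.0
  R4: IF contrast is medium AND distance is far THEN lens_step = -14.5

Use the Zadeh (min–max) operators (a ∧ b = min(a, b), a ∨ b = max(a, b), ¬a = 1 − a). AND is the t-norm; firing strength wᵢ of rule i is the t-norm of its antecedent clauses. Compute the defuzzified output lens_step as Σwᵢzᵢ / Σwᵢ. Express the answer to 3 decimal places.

-13.044

R1 (z=-8.0): low=0.32, far=0.26; AND[min(a, b)] → w = 0.26
R2 (z=-8.9): ¬low=1−0.32=0.68, far=0.26; AND[min(a, b)] → w = 0.26
R3 (z=-16.0): ¬low=1−0.32=0.68, ¬near=1−0.20=0.80; AND[min(a, b)] → w = 0.68
R4 (z=-14.5): medium=0.59, far=0.26; AND[min(a, b)] → w = 0.26
Weighted average = (0.26·-8.0 + 0.26·-8.9 + 0.68·-16.0 + 0.26·-14.5) / (0.26 + 0.26 + 0.68 + 0.26)
  = -19.0440 / 1.4600 = -13.044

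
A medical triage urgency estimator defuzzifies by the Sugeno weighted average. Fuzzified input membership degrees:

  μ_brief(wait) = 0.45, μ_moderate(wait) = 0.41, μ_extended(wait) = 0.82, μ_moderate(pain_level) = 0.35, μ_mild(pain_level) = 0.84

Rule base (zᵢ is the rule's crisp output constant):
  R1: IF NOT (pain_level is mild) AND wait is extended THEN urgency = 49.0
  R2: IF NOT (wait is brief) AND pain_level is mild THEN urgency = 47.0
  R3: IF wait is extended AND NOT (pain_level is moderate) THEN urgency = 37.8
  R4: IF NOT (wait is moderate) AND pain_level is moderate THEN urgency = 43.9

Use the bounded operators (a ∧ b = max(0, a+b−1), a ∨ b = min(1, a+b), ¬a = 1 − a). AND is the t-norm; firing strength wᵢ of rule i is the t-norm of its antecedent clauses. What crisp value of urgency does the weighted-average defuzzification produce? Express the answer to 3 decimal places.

41.972

R1 (z=49.0): ¬mild=1−0.84=0.16, extended=0.82; AND[max(0, a+b−1)] → w = 0.00
R2 (z=47.0): ¬brief=1−0.45=0.55, mild=0.84; AND[max(0, a+b−1)] → w = 0.39
R3 (z=37.8): extended=0.82, ¬moderate=1−0.35=0.65; AND[max(0, a+b−1)] → w = 0.47
R4 (z=43.9): ¬moderate=1−0.41=0.59, moderate=0.35; AND[max(0, a+b−1)] → w = 0.00
Weighted average = (0.00·49.0 + 0.39·47.0 + 0.47·37.8 + 0.00·43.9) / (0.00 + 0.39 + 0.47 + 0.00)
  = 36.0960 / 0.8600 = 41.972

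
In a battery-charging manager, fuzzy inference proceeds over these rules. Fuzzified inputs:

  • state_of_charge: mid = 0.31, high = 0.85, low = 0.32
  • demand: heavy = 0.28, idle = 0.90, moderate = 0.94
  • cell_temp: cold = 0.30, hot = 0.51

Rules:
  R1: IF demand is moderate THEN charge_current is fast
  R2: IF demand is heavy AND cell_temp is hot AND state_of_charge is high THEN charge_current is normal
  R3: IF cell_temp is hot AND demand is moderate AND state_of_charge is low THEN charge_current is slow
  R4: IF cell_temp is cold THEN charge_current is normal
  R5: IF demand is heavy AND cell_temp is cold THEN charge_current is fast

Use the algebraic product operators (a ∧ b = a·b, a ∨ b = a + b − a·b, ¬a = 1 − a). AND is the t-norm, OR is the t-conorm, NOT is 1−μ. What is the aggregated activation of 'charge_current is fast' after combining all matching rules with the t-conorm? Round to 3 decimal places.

0.945

R1: moderate=0.94 → w = 0.9400
R2: heavy=0.28, hot=0.51, high=0.85; AND[a·b] → w = 0.1214
R3: hot=0.51, moderate=0.94, low=0.32; AND[a·b] → w = 0.1534
R4: cold=0.30 → w = 0.3000
R5: heavy=0.28, cold=0.30; AND[a·b] → w = 0.0840
Rules with consequent 'fast': {R1, R5} → strengths 0.9400, 0.0840
Aggregate via t-conorm [a + b − a·b]: 0.9450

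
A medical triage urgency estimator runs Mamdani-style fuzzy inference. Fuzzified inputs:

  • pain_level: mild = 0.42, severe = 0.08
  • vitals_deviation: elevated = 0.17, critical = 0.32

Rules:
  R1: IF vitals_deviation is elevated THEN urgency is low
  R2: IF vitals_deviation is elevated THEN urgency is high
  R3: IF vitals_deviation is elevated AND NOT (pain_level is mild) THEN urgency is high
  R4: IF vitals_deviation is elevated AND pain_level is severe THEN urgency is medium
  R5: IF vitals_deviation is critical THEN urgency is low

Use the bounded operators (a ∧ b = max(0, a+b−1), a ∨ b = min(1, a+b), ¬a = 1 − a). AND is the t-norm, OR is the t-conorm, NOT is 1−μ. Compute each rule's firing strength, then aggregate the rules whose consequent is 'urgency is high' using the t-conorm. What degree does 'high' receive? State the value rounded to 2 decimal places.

0.17

R1: elevated=0.17 → w = 0.17
R2: elevated=0.17 → w = 0.17
R3: elevated=0.17, ¬mild=1−0.42=0.58; AND[max(0, a+b−1)] → w = 0.00
R4: elevated=0.17, severe=0.08; AND[max(0, a+b−1)] → w = 0.00
R5: critical=0.32 → w = 0.32
Rules with consequent 'high': {R2, R3} → strengths 0.17, 0.00
Aggregate via t-conorm [min(1, a+b)]: 0.17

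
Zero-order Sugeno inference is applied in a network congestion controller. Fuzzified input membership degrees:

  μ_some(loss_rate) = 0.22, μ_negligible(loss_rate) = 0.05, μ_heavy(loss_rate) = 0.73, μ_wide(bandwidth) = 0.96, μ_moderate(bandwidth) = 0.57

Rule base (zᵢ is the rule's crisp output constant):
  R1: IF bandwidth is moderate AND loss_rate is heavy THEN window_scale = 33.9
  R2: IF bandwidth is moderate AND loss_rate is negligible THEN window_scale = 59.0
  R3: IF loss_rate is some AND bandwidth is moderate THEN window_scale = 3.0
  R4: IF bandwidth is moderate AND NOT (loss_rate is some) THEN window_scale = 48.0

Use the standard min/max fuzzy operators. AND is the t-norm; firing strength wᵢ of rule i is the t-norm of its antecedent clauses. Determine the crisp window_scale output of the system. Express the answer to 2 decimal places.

35.67

R1 (z=33.9): moderate=0.57, heavy=0.73; AND[min(a, b)] → w = 0.57
R2 (z=59.0): moderate=0.57, negligible=0.05; AND[min(a, b)] → w = 0.05
R3 (z=3.0): some=0.22, moderate=0.57; AND[min(a, b)] → w = 0.22
R4 (z=48.0): moderate=0.57, ¬some=1−0.22=0.78; AND[min(a, b)] → w = 0.57
Weighted average = (0.57·33.9 + 0.05·59.0 + 0.22·3.0 + 0.57·48.0) / (0.57 + 0.05 + 0.22 + 0.57)
  = 50.2930 / 1.4100 = 35.67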